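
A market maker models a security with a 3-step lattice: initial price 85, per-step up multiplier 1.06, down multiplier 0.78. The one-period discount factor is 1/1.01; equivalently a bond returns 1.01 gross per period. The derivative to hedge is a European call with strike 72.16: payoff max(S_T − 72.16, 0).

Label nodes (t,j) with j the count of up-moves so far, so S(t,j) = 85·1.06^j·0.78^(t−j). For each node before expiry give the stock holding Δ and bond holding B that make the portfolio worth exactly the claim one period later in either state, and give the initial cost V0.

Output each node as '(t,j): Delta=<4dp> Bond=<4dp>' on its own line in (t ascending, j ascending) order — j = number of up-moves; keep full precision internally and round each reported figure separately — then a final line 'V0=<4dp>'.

Risk-neutral probability p* = (R−d)/(u−d) = (1.01−0.78)/(1.06−0.78) = 0.8214.
At expiry t=3: V(3,0)=0.0000, V(3,1)=0.0000, V(3,2)=2.3347, V(3,3)=29.0764
  t=2,j=0: stock 51.7140 → up 54.8168 (V=0.0000), down 40.3369 (V=0.0000). Price 0.0000; hedge Δ=0.0000, bond B=0.0000.
  t=2,j=1: stock 70.2780 → up 74.4947 (V=2.3347), down 54.8168 (V=0.0000). Price 1.8988; hedge Δ=0.1186, bond B=-6.4394.
  t=2,j=2: stock 95.5060 → up 101.2364 (V=29.0764), down 74.4947 (V=2.3347). Price 24.0605; hedge Δ=1.0000, bond B=-71.4455.
  t=1,j=0: stock 66.3000 → up 70.2780 (V=1.8988), down 51.7140 (V=0.0000). Price 1.5443; hedge Δ=0.1023, bond B=-5.2371.
  t=1,j=1: stock 90.1000 → up 95.5060 (V=24.0605), down 70.2780 (V=1.8988). Price 19.9040; hedge Δ=0.8785, bond B=-59.2448.
  t=0,j=0: stock 85.0000 → up 90.1000 (V=19.9040), down 66.3000 (V=1.5443). Price 16.4608; hedge Δ=0.7714, bond B=-49.1095.
Each (Δ,B) replicates both successor values, so the strategy is self-financing and V0 is arbitrage-free.

(0,0): Delta=0.7714 Bond=-49.1095
(1,0): Delta=0.1023 Bond=-5.2371
(1,1): Delta=0.8785 Bond=-59.2448
(2,0): Delta=0.0000 Bond=0.0000
(2,1): Delta=0.1186 Bond=-6.4394
(2,2): Delta=1.0000 Bond=-71.4455
V0=16.4608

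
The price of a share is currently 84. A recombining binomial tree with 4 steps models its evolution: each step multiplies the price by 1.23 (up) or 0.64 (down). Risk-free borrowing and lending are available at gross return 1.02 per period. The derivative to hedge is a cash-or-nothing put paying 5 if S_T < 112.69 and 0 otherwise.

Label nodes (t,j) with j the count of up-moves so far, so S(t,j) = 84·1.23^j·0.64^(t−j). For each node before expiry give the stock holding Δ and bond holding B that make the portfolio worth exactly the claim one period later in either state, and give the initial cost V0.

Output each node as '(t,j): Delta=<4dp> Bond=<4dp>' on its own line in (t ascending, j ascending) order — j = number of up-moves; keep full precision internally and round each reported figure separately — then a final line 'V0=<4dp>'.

No-arbitrage ⇒ martingale measure with p* = (R−d)/(u−d) = 0.6441.
Terminal values V(4,·): V(4,0)=5.0000, V(4,1)=5.0000, V(4,2)=5.0000, V(4,3)=5.0000, V(4,4)=0.0000
  t=3,j=0: stock 22.0201 → up 27.0847 (V=5.0000), down 14.0929 (V=5.0000). Price 4.9020; hedge Δ=0.0000, bond B=4.9020.
  t=3,j=1: stock 42.3199 → up 52.0534 (V=5.0000), down 27.0847 (V=5.0000). Price 4.9020; hedge Δ=0.0000, bond B=4.9020.
  t=3,j=2: stock 81.3335 → up 100.0402 (V=5.0000), down 52.0534 (V=5.0000). Price 4.9020; hedge Δ=0.0000, bond B=4.9020.
  t=3,j=3: stock 156.3128 → up 192.2648 (V=0.0000), down 100.0402 (V=5.0000). Price 1.7448; hedge Δ=-0.0542, bond B=10.2193.
  t=2,j=0: stock 34.4064 → up 42.3199 (V=4.9020), down 22.0201 (V=4.9020). Price 4.8058; hedge Δ=0.0000, bond B=4.8058.
  t=2,j=1: stock 66.1248 → up 81.3335 (V=4.9020), down 42.3199 (V=4.9020). Price 4.8058; hedge Δ=0.0000, bond B=4.8058.
  t=2,j=2: stock 127.0836 → up 156.3128 (V=1.7448), down 81.3335 (V=4.9020). Price 2.8123; hedge Δ=-0.0421, bond B=8.1634.
  t=1,j=0: stock 53.7600 → up 66.1248 (V=4.8058), down 34.4064 (V=4.8058). Price 4.7116; hedge Δ=0.0000, bond B=4.7116.
  t=1,j=1: stock 103.3200 → up 127.0836 (V=2.8123), down 66.1248 (V=4.8058). Price 3.4528; hedge Δ=-0.0327, bond B=6.8317.
  t=0,j=0: stock 84.0000 → up 103.3200 (V=3.4528), down 53.7600 (V=4.7116). Price 3.8244; hedge Δ=-0.0254, bond B=5.9580.
Check: Δ(0,0)·S0 + B(0,0) = 3.8244 = V0.

(0,0): Delta=-0.0254 Bond=5.9580
(1,0): Delta=0.0000 Bond=4.7116
(1,1): Delta=-0.0327 Bond=6.8317
(2,0): Delta=0.0000 Bond=4.8058
(2,1): Delta=0.0000 Bond=4.8058
(2,2): Delta=-0.0421 Bond=8.1634
(3,0): Delta=0.0000 Bond=4.9020
(3,1): Delta=0.0000 Bond=4.9020
(3,2): Delta=0.0000 Bond=4.9020
(3,3): Delta=-0.0542 Bond=10.2193
V0=3.8244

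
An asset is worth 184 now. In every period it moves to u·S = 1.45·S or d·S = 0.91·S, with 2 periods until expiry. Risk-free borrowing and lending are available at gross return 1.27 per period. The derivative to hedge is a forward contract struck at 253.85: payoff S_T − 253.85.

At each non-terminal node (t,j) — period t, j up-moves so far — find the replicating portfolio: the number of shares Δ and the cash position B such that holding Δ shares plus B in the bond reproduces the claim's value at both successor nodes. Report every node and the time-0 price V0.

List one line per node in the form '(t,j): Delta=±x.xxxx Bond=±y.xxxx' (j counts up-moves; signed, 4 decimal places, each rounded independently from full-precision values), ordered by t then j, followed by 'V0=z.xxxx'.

(0,0): Delta=1.0000 Bond=-157.3873
(1,0): Delta=1.0000 Bond=-199.8819
(1,1): Delta=1.0000 Bond=-199.8819
V0=26.6127

Risk-neutral probability p* = (R−d)/(u−d) = (1.27−0.91)/(1.45−0.91) = 0.6667.
Terminal payoffs: V(2,0)=-101.4796, V(2,1)=-11.0620, V(2,2)=133.0100
Node (1,0) S=167.4400: V=(p*·-11.0620+(1−p*)·-101.4796)/1.27=-32.4419; Δ=(-11.0620−-101.4796)/(242.7880−152.3704)=1.0000; B=V−Δ·S=-199.8819
Node (1,1) S=266.8000: V=(p*·133.0100+(1−p*)·-11.0620)/1.27=66.9181; Δ=(133.0100−-11.0620)/(386.8600−242.7880)=1.0000; B=V−Δ·S=-199.8819
Node (0,0) S=184.0000: V=(p*·66.9181+(1−p*)·-32.4419)/1.27=26.6127; Δ=(66.9181−-32.4419)/(266.8000−167.4400)=1.0000; B=V−Δ·S=-157.3873
Check: Δ(0,0)·S0 + B(0,0) = 26.6127 = V0.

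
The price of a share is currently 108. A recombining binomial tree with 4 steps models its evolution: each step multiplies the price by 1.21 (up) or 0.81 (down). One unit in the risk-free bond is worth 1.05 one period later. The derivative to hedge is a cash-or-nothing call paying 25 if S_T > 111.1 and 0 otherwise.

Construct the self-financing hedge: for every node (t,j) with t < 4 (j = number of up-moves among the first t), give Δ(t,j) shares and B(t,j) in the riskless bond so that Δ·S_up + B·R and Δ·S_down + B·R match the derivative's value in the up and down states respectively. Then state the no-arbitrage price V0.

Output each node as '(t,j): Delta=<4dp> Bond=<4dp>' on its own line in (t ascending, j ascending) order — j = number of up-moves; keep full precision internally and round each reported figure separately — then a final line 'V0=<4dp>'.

(0,0): Delta=0.2160 Bond=-13.5499
(1,0): Delta=0.2333 Bond=-15.7434
(1,1): Delta=0.2082 Bond=-13.2167
(2,0): Delta=0.0000 Bond=0.0000
(2,1): Delta=0.3374 Bond=-27.5510
(2,2): Delta=0.1506 Bond=-4.7619
(3,0): Delta=0.0000 Bond=0.0000
(3,1): Delta=0.0000 Bond=0.0000
(3,2): Delta=0.4880 Bond=-48.2143
(3,3): Delta=0.0000 Bond=23.8095
V0=9.7737

The replicating-portfolio and risk-neutral prices coincide; use p* = (1.05−0.81)/(1.21−0.81) = 0.6000 for the latter.
At expiry t=4: V(4,0)=0.0000, V(4,1)=0.0000, V(4,2)=0.0000, V(4,3)=25.0000, V(4,4)=25.0000
  t=3,j=0: stock 57.3956 → up 69.4487 (V=0.0000), down 46.4905 (V=0.0000). Price 0.0000; hedge Δ=0.0000, bond B=0.0000.
  t=3,j=1: stock 85.7391 → up 103.7444 (V=0.0000), down 69.4487 (V=0.0000). Price 0.0000; hedge Δ=0.0000, bond B=0.0000.
  t=3,j=2: stock 128.0795 → up 154.9762 (V=25.0000), down 103.7444 (V=0.0000). Price 14.2857; hedge Δ=0.4880, bond B=-48.2143.
  t=3,j=3: stock 191.3286 → up 231.5076 (V=25.0000), down 154.9762 (V=25.0000). Price 23.8095; hedge Δ=0.0000, bond B=23.8095.
  t=2,j=0: stock 70.8588 → up 85.7391 (V=0.0000), down 57.3956 (V=0.0000). Price 0.0000; hedge Δ=0.0000, bond B=0.0000.
  t=2,j=1: stock 105.8508 → up 128.0795 (V=14.2857), down 85.7391 (V=0.0000). Price 8.1633; hedge Δ=0.3374, bond B=-27.5510.
  t=2,j=2: stock 158.1228 → up 191.3286 (V=23.8095), down 128.0795 (V=14.2857). Price 19.0476; hedge Δ=0.1506, bond B=-4.7619.
  t=1,j=0: stock 87.4800 → up 105.8508 (V=8.1633), down 70.8588 (V=0.0000). Price 4.6647; hedge Δ=0.2333, bond B=-15.7434.
  t=1,j=1: stock 130.6800 → up 158.1228 (V=19.0476), down 105.8508 (V=8.1633). Price 13.9942; hedge Δ=0.2082, bond B=-13.2167.
  t=0,j=0: stock 108.0000 → up 130.6800 (V=13.9942), down 87.4800 (V=4.6647). Price 9.7737; hedge Δ=0.2160, bond B=-13.5499.
The time-0 hedge costs 9.7737, which is the no-arbitrage price.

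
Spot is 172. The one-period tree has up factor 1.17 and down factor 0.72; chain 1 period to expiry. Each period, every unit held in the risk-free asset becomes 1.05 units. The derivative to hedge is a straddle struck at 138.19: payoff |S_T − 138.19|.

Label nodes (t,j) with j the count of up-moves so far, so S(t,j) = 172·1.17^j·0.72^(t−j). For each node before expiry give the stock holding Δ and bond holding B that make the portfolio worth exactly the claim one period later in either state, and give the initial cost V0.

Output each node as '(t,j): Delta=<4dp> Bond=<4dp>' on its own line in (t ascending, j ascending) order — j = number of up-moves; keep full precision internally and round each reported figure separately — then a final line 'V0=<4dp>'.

Under the risk-neutral measure, an up-move has probability p* = (R−d)/(u−d) = 0.7333 and values discount at R = 1.05.
Terminal values V(1,·): V(1,0)=14.3500, V(1,1)=63.0500
(0,0): S=172.0000. Δ = (V_up−V_dn)/(S_up−S_dn) = (63.0500−14.3500)/(201.2400−123.8400) = 0.6292. V = [p*·63.0500 + (1−p*)·14.3500]/1.05 = 47.6794. B = V − Δ·S = -60.5429.
Root portfolio cost Δ·172+B reproduces V0=47.6794.

(0,0): Delta=0.6292 Bond=-60.5429
V0=47.6794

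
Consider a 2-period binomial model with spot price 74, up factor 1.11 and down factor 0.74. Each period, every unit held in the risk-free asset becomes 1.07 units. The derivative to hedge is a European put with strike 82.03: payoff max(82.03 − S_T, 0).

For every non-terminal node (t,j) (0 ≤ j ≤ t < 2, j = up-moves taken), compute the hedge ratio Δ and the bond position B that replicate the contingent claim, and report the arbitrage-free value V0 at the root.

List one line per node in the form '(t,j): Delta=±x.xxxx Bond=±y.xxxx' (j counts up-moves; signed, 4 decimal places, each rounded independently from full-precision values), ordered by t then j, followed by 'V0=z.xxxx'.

No-arbitrage ⇒ martingale measure with p* = (R−d)/(u−d) = 0.8919.
At expiry t=2: V(2,0)=41.5076, V(2,1)=21.2464, V(2,2)=0.0000
(1,0): S=54.7600. Δ = (V_up−V_dn)/(S_up−S_dn) = (21.2464−41.5076)/(60.7836−40.5224) = -1.0000. V = [p*·21.2464 + (1−p*)·41.5076]/1.07 = 21.9036. B = V − Δ·S = 76.6636.
(1,1): S=82.1400. Δ = (V_up−V_dn)/(S_up−S_dn) = (0.0000−21.2464)/(91.1754−60.7836) = -0.6991. V = [p*·0.0000 + (1−p*)·21.2464]/1.07 = 2.1466. B = V − Δ·S = 59.5693.
(0,0): S=74.0000. Δ = (V_up−V_dn)/(S_up−S_dn) = (2.1466−21.9036)/(82.1400−54.7600) = -0.7216. V = [p*·2.1466 + (1−p*)·21.9036]/1.07 = 4.0024. B = V − Δ·S = 57.3994.
The time-0 hedge costs 4.0024, which is the no-arbitrage price.

(0,0): Delta=-0.7216 Bond=57.3994
(1,0): Delta=-1.0000 Bond=76.6636
(1,1): Delta=-0.6991 Bond=59.5693
V0=4.0024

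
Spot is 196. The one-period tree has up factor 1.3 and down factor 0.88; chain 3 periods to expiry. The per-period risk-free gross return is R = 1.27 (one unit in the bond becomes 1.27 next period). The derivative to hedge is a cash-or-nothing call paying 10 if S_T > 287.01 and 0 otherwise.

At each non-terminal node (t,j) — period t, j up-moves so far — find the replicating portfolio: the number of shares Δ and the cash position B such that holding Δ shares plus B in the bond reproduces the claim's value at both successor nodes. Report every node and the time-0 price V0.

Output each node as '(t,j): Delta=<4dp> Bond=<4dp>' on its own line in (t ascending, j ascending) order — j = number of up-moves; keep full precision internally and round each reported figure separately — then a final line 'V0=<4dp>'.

(0,0): Delta=0.0100 Bond=2.8525
(1,0): Delta=0.1009 Bond=-12.0626
(1,1): Delta=0.0053 Bond=4.8293
(2,0): Delta=0.0000 Bond=0.0000
(2,1): Delta=0.1062 Bond=-16.4979
(2,2): Delta=0.0000 Bond=7.8740
V0=4.8107

The replicating-portfolio and risk-neutral prices coincide; use p* = (1.27−0.88)/(1.3−0.88) = 0.9286 for the latter.
Payoff layer (t=3): V(3,0)=0.0000, V(3,1)=0.0000, V(3,2)=10.0000, V(3,3)=10.0000
Node (2,0) S=151.7824: V=(p*·0.0000+(1−p*)·0.0000)/1.27=0.0000; Δ=(0.0000−0.0000)/(197.3171−133.5685)=0.0000; B=V−Δ·S=0.0000
Node (2,1) S=224.2240: V=(p*·10.0000+(1−p*)·0.0000)/1.27=7.3116; Δ=(10.0000−0.0000)/(291.4912−197.3171)=0.1062; B=V−Δ·S=-16.4979
Node (2,2) S=331.2400: V=(p*·10.0000+(1−p*)·10.0000)/1.27=7.8740; Δ=(10.0000−10.0000)/(430.6120−291.4912)=0.0000; B=V−Δ·S=7.8740
Node (1,0) S=172.4800: V=(p*·7.3116+(1−p*)·0.0000)/1.27=5.3459; Δ=(7.3116−0.0000)/(224.2240−151.7824)=0.1009; B=V−Δ·S=-12.0626
Node (1,1) S=254.8000: V=(p*·7.8740+(1−p*)·7.3116)/1.27=6.1684; Δ=(7.8740−7.3116)/(331.2400−224.2240)=0.0053; B=V−Δ·S=4.8293
Node (0,0) S=196.0000: V=(p*·6.1684+(1−p*)·5.3459)/1.27=4.8107; Δ=(6.1684−5.3459)/(254.8000−172.4800)=0.0100; B=V−Δ·S=2.8525
Root portfolio cost Δ·196+B reproduces V0=4.8107.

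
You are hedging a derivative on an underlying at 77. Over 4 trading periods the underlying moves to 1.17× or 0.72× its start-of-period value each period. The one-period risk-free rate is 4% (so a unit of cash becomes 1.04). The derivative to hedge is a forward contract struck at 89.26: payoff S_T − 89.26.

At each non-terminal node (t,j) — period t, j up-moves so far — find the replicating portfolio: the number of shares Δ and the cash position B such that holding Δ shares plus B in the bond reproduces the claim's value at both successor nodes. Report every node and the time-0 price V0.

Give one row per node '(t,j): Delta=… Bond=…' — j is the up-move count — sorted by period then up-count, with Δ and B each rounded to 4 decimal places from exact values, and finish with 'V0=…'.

Under the risk-neutral measure, an up-move has probability p* = (R−d)/(u−d) = 0.7111 and values discount at R = 1.04.
Payoff layer (t=4): V(4,0)=-68.5671, V(4,1)=-55.6341, V(4,2)=-34.6179, V(4,3)=-0.4666, V(4,4)=55.0293
(3,0): S=28.7401. Δ = (V_up−V_dn)/(S_up−S_dn) = (-55.6341−-68.5671)/(33.6259−20.6929) = 1.0000. V = [p*·-55.6341 + (1−p*)·-68.5671]/1.04 = -57.0868. B = V − Δ·S = -85.8269.
(3,1): S=46.7027. Δ = (V_up−V_dn)/(S_up−S_dn) = (-34.6179−-55.6341)/(54.6421−33.6259) = 1.0000. V = [p*·-34.6179 + (1−p*)·-55.6341]/1.04 = -39.1243. B = V − Δ·S = -85.8269.
(3,2): S=75.8918. Δ = (V_up−V_dn)/(S_up−S_dn) = (-0.4666−-34.6179)/(88.7934−54.6421) = 1.0000. V = [p*·-0.4666 + (1−p*)·-34.6179]/1.04 = -9.9351. B = V − Δ·S = -85.8269.
(3,3): S=123.3242. Δ = (V_up−V_dn)/(S_up−S_dn) = (55.0293−-0.4666)/(144.2893−88.7934) = 1.0000. V = [p*·55.0293 + (1−p*)·-0.4666]/1.04 = 37.4973. B = V − Δ·S = -85.8269.
(2,0): S=39.9168. Δ = (V_up−V_dn)/(S_up−S_dn) = (-39.1243−-57.0868)/(46.7027−28.7401) = 1.0000. V = [p*·-39.1243 + (1−p*)·-57.0868]/1.04 = -42.6091. B = V − Δ·S = -82.5259.
(2,1): S=64.8648. Δ = (V_up−V_dn)/(S_up−S_dn) = (-9.9351−-39.1243)/(75.8918−46.7027) = 1.0000. V = [p*·-9.9351 + (1−p*)·-39.1243]/1.04 = -17.6611. B = V − Δ·S = -82.5259.
(2,2): S=105.4053. Δ = (V_up−V_dn)/(S_up−S_dn) = (37.4973−-9.9351)/(123.3242−75.8918) = 1.0000. V = [p*·37.4973 + (1−p*)·-9.9351]/1.04 = 22.8794. B = V − Δ·S = -82.5259.
(1,0): S=55.4400. Δ = (V_up−V_dn)/(S_up−S_dn) = (-17.6611−-42.6091)/(64.8648−39.9168) = 1.0000. V = [p*·-17.6611 + (1−p*)·-42.6091]/1.04 = -23.9118. B = V − Δ·S = -79.3518.
(1,1): S=90.0900. Δ = (V_up−V_dn)/(S_up−S_dn) = (22.8794−-17.6611)/(105.4053−64.8648) = 1.0000. V = [p*·22.8794 + (1−p*)·-17.6611]/1.04 = 10.7382. B = V − Δ·S = -79.3518.
(0,0): S=77.0000. Δ = (V_up−V_dn)/(S_up−S_dn) = (10.7382−-23.9118)/(90.0900−55.4400) = 1.0000. V = [p*·10.7382 + (1−p*)·-23.9118]/1.04 = 0.7002. B = V − Δ·S = -76.2998.
Each (Δ,B) replicates both successor values, so the strategy is self-financing and V0 is arbitrage-free.

(0,0): Delta=1.0000 Bond=-76.2998
(1,0): Delta=1.0000 Bond=-79.3518
(1,1): Delta=1.0000 Bond=-79.3518
(2,0): Delta=1.0000 Bond=-82.5259
(2,1): Delta=1.0000 Bond=-82.5259
(2,2): Delta=1.0000 Bond=-82.5259
(3,0): Delta=1.0000 Bond=-85.8269
(3,1): Delta=1.0000 Bond=-85.8269
(3,2): Delta=1.0000 Bond=-85.8269
(3,3): Delta=1.0000 Bond=-85.8269
V0=0.7002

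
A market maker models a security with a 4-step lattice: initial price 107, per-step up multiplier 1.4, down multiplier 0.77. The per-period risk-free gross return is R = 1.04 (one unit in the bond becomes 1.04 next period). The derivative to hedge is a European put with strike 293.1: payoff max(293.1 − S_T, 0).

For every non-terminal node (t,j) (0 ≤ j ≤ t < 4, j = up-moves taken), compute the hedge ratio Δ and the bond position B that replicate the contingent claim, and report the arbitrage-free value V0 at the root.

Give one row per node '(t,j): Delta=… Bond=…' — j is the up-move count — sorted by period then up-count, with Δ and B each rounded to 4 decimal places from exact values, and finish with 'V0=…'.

(0,0): Delta=-0.8776 Bond=240.8427
(1,0): Delta=-1.0000 Bond=260.5648
(1,1): Delta=-0.7878 Bond=237.0252
(2,0): Delta=-1.0000 Bond=270.9874
(2,1): Delta=-1.0000 Bond=270.9874
(2,2): Delta=-0.6321 Bond=213.8647
(3,0): Delta=-1.0000 Bond=281.8269
(3,1): Delta=-1.0000 Bond=281.8269
(3,2): Delta=-1.0000 Bond=281.8269
(3,3): Delta=-0.3623 Bond=143.2091
V0=146.9445

The replicating-portfolio and risk-neutral prices coincide; use p* = (1.04−0.77)/(1.4−0.77) = 0.4286 for the latter.
Terminal values V(4,·): V(4,0)=255.4862, V(4,1)=224.7114, V(4,2)=168.7570, V(4,3)=67.0218, V(4,4)=0.0000
(3,0): S=48.8490. Δ = (V_up−V_dn)/(S_up−S_dn) = (224.7114−255.4862)/(68.3886−37.6138) = -1.0000. V = [p*·224.7114 + (1−p*)·255.4862]/1.04 = 232.9779. B = V − Δ·S = 281.8269.
(3,1): S=88.8164. Δ = (V_up−V_dn)/(S_up−S_dn) = (168.7570−224.7114)/(124.3430−68.3886) = -1.0000. V = [p*·168.7570 + (1−p*)·224.7114]/1.04 = 193.0105. B = V − Δ·S = 281.8269.
(3,2): S=161.4844. Δ = (V_up−V_dn)/(S_up−S_dn) = (67.0218−168.7570)/(226.0782−124.3430) = -1.0000. V = [p*·67.0218 + (1−p*)·168.7570]/1.04 = 120.3425. B = V − Δ·S = 281.8269.
(3,3): S=293.6080. Δ = (V_up−V_dn)/(S_up−S_dn) = (0.0000−67.0218)/(411.0512−226.0782) = -0.3623. V = [p*·0.0000 + (1−p*)·67.0218]/1.04 = 36.8252. B = V − Δ·S = 143.2091.
(2,0): S=63.4403. Δ = (V_up−V_dn)/(S_up−S_dn) = (193.0105−232.9779)/(88.8164−48.8490) = -1.0000. V = [p*·193.0105 + (1−p*)·232.9779]/1.04 = 207.5471. B = V − Δ·S = 270.9874.
(2,1): S=115.3460. Δ = (V_up−V_dn)/(S_up−S_dn) = (120.3425−193.0105)/(161.4844−88.8164) = -1.0000. V = [p*·120.3425 + (1−p*)·193.0105]/1.04 = 155.6414. B = V − Δ·S = 270.9874.
(2,2): S=209.7200. Δ = (V_up−V_dn)/(S_up−S_dn) = (36.8252−120.3425)/(293.6080−161.4844) = -0.6321. V = [p*·36.8252 + (1−p*)·120.3425]/1.04 = 81.2975. B = V − Δ·S = 213.8647.
(1,0): S=82.3900. Δ = (V_up−V_dn)/(S_up−S_dn) = (155.6414−207.5471)/(115.3460−63.4403) = -1.0000. V = [p*·155.6414 + (1−p*)·207.5471]/1.04 = 178.1748. B = V − Δ·S = 260.5648.
(1,1): S=149.8000. Δ = (V_up−V_dn)/(S_up−S_dn) = (81.2975−155.6414)/(209.7200−115.3460) = -0.7878. V = [p*·81.2975 + (1−p*)·155.6414]/1.04 = 119.0190. B = V − Δ·S = 237.0252.
(0,0): S=107.0000. Δ = (V_up−V_dn)/(S_up−S_dn) = (119.0190−178.1748)/(149.8000−82.3900) = -0.8776. V = [p*·119.0190 + (1−p*)·178.1748]/1.04 = 146.9445. B = V − Δ·S = 240.8427.
Check: Δ(0,0)·S0 + B(0,0) = 146.9445 = V0.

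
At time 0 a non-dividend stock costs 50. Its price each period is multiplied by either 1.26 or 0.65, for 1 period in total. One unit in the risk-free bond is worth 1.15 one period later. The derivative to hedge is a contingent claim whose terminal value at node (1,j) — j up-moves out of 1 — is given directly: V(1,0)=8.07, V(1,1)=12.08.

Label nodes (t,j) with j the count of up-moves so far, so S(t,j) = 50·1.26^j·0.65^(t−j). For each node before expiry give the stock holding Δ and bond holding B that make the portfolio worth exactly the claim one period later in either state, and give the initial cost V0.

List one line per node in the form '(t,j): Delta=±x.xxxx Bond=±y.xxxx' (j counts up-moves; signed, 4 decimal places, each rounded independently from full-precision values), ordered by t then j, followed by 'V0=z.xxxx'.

Under the risk-neutral measure, an up-move has probability p* = (R−d)/(u−d) = 0.8197 and values discount at R = 1.15.
Payoff layer (t=1): V(1,0)=8.0700, V(1,1)=12.0800
  t=0,j=0: stock 50.0000 → up 63.0000 (V=12.0800), down 32.5000 (V=8.0700). Price 9.8756; hedge Δ=0.1315, bond B=3.3018.
Check: Δ(0,0)·S0 + B(0,0) = 9.8756 = V0.

(0,0): Delta=0.1315 Bond=3.3018
V0=9.8756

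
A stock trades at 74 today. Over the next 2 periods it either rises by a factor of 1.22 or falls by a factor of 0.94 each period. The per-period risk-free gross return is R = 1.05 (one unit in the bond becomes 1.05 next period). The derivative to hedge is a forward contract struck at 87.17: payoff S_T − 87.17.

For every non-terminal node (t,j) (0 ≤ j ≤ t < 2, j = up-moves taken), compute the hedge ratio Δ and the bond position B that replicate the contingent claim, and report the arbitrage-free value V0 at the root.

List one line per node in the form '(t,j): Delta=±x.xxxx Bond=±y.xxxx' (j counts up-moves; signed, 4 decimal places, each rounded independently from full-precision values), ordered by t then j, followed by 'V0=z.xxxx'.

(0,0): Delta=1.0000 Bond=-79.0658
(1,0): Delta=1.0000 Bond=-83.0190
(1,1): Delta=1.0000 Bond=-83.0190
V0=-5.0658

Since d<R<u, set p* = (R−d)/(u−d) = 0.3929; price each node as the discounted p*-expectation of its children.
At expiry t=2: V(2,0)=-21.7836, V(2,1)=-2.3068, V(2,2)=22.9716
Node (1,0) S=69.5600: V=(p*·-2.3068+(1−p*)·-21.7836)/1.05=-13.4590; Δ=(-2.3068−-21.7836)/(84.8632−65.3864)=1.0000; B=V−Δ·S=-83.0190
Node (1,1) S=90.2800: V=(p*·22.9716+(1−p*)·-2.3068)/1.05=7.2610; Δ=(22.9716−-2.3068)/(110.1416−84.8632)=1.0000; B=V−Δ·S=-83.0190
Node (0,0) S=74.0000: V=(p*·7.2610+(1−p*)·-13.4590)/1.05=-5.0658; Δ=(7.2610−-13.4590)/(90.2800−69.5600)=1.0000; B=V−Δ·S=-79.0658
Root portfolio cost Δ·74+B reproduces V0=-5.0658.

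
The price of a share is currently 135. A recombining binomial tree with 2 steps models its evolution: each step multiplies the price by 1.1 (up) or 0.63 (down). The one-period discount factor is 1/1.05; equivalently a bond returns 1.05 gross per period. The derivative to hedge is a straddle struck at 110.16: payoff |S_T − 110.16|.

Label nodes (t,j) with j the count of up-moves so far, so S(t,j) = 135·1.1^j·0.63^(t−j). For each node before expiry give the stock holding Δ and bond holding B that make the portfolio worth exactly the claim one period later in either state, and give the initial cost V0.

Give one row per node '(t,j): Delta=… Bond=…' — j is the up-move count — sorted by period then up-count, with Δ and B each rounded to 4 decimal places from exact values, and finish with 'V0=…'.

(0,0): Delta=0.4269 Bond=-15.6597
(1,0): Delta=-1.0000 Bond=104.9143
(1,1): Delta=0.5242 Bond=-30.8900
V0=41.9704

Since d<R<u, set p* = (R−d)/(u−d) = 0.8936; price each node as the discounted p*-expectation of its children.
At expiry t=2: V(2,0)=56.5785, V(2,1)=16.6050, V(2,2)=53.1900
(1,0): S=85.0500. Δ = (V_up−V_dn)/(S_up−S_dn) = (16.6050−56.5785)/(93.5550−53.5815) = -1.0000. V = [p*·16.6050 + (1−p*)·56.5785]/1.05 = 19.8643. B = V − Δ·S = 104.9143.
(1,1): S=148.5000. Δ = (V_up−V_dn)/(S_up−S_dn) = (53.1900−16.6050)/(163.3500−93.5550) = 0.5242. V = [p*·53.1900 + (1−p*)·16.6050]/1.05 = 46.9505. B = V − Δ·S = -30.8900.
(0,0): S=135.0000. Δ = (V_up−V_dn)/(S_up−S_dn) = (46.9505−19.8643)/(148.5000−85.0500) = 0.4269. V = [p*·46.9505 + (1−p*)·19.8643]/1.05 = 41.9704. B = V − Δ·S = -15.6597.
Self-financing check: at every node Δ·S+B equals the discounted successor values.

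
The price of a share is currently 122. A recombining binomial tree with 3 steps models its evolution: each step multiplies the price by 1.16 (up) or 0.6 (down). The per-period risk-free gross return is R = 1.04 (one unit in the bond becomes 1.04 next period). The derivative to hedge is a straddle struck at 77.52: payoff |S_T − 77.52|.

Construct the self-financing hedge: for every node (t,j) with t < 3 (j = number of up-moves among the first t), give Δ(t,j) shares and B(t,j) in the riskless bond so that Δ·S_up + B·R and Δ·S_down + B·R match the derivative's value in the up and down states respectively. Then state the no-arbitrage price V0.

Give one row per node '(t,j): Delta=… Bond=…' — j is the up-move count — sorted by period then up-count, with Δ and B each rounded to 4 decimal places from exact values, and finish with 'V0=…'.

(0,0): Delta=0.7273 Bond=-29.6308
(1,0): Delta=-0.2267 Bond=39.0163
(1,1): Delta=0.8618 Bond=-49.8612
(2,0): Delta=-1.0000 Bond=74.5385
(2,1): Delta=-0.1177 Bond=31.3147
(2,2): Delta=1.0000 Bond=-74.5385
V0=59.0939

Since d<R<u, set p* = (R−d)/(u−d) = 0.7857; price each node as the discounted p*-expectation of its children.
Payoff layer (t=3): V(3,0)=51.1680, V(3,1)=26.5728, V(3,2)=20.9779, V(3,3)=112.9093
(2,0): S=43.9200. Δ = (V_up−V_dn)/(S_up−S_dn) = (26.5728−51.1680)/(50.9472−26.3520) = -1.0000. V = [p*·26.5728 + (1−p*)·51.1680]/1.04 = 30.6185. B = V − Δ·S = 74.5385.
(2,1): S=84.9120. Δ = (V_up−V_dn)/(S_up−S_dn) = (20.9779−26.5728)/(98.4979−50.9472) = -0.1177. V = [p*·20.9779 + (1−p*)·26.5728]/1.04 = 21.3239. B = V − Δ·S = 31.3147.
(2,2): S=164.1632. Δ = (V_up−V_dn)/(S_up−S_dn) = (112.9093−20.9779)/(190.4293−98.4979) = 1.0000. V = [p*·112.9093 + (1−p*)·20.9779]/1.04 = 89.6247. B = V − Δ·S = -74.5385.
(1,0): S=73.2000. Δ = (V_up−V_dn)/(S_up−S_dn) = (21.3239−30.6185)/(84.9120−43.9200) = -0.2267. V = [p*·21.3239 + (1−p*)·30.6185]/1.04 = 22.4188. B = V − Δ·S = 39.0163.
(1,1): S=141.5200. Δ = (V_up−V_dn)/(S_up−S_dn) = (89.6247−21.3239)/(164.1632−84.9120) = 0.8618. V = [p*·89.6247 + (1−p*)·21.3239]/1.04 = 72.1047. B = V − Δ·S = -49.8612.
(0,0): S=122.0000. Δ = (V_up−V_dn)/(S_up−S_dn) = (72.1047−22.4188)/(141.5200−73.2000) = 0.7273. V = [p*·72.1047 + (1−p*)·22.4188]/1.04 = 59.0939. B = V − Δ·S = -29.6308.
Self-financing check: at every node Δ·S+B equals the discounted successor values.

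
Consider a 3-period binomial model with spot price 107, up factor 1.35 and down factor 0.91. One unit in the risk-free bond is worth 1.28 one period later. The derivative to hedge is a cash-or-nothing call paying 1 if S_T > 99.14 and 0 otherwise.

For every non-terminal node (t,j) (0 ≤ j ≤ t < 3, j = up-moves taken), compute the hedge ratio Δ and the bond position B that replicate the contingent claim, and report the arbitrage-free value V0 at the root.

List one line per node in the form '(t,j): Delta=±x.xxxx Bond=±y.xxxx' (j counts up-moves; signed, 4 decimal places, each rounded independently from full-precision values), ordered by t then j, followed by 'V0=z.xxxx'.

(0,0): Delta=0.0003 Bond=0.4398
(1,0): Delta=0.0029 Bond=0.3124
(1,1): Delta=0.0000 Bond=0.6104
(2,0): Delta=0.0256 Bond=-1.6158
(2,1): Delta=0.0000 Bond=0.7812
(2,2): Delta=0.0000 Bond=0.7812
V0=0.4749

No-arbitrage ⇒ martingale measure with p* = (R−d)/(u−d) = 0.8409.
At expiry t=3: V(3,0)=0.0000, V(3,1)=1.0000, V(3,2)=1.0000, V(3,3)=1.0000
  t=2,j=0: stock 88.6067 → up 119.6190 (V=1.0000), down 80.6321 (V=0.0000). Price 0.6570; hedge Δ=0.0256, bond B=-1.6158.
  t=2,j=1: stock 131.4495 → up 177.4568 (V=1.0000), down 119.6190 (V=1.0000). Price 0.7812; hedge Δ=0.0000, bond B=0.7812.
  t=2,j=2: stock 195.0075 → up 263.2601 (V=1.0000), down 177.4568 (V=1.0000). Price 0.7812; hedge Δ=0.0000, bond B=0.7812.
  t=1,j=0: stock 97.3700 → up 131.4495 (V=0.7812), down 88.6067 (V=0.6570). Price 0.5949; hedge Δ=0.0029, bond B=0.3124.
  t=1,j=1: stock 144.4500 → up 195.0075 (V=0.7812), down 131.4495 (V=0.7812). Price 0.6104; hedge Δ=0.0000, bond B=0.6104.
  t=0,j=0: stock 107.0000 → up 144.4500 (V=0.6104), down 97.3700 (V=0.5949). Price 0.4749; hedge Δ=0.0003, bond B=0.4398.
Each (Δ,B) replicates both successor values, so the strategy is self-financing and V0 is arbitrage-free.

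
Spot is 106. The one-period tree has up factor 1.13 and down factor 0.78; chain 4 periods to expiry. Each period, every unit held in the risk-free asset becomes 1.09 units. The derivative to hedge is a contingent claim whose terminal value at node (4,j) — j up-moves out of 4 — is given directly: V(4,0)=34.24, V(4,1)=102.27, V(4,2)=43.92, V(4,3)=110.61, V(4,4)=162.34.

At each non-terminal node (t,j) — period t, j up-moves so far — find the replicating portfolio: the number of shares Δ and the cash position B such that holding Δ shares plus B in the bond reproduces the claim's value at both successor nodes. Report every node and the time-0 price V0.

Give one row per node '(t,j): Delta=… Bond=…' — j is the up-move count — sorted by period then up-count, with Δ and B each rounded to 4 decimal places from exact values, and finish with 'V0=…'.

Since d<R<u, set p* = (R−d)/(u−d) = 0.8857; price each node as the discounted p*-expectation of its children.
Terminal payoffs: V(4,0)=34.2400, V(4,1)=102.2700, V(4,2)=43.9200, V(4,3)=110.6100, V(4,4)=162.3400
Node (3,0) S=50.3025: V=(p*·102.2700+(1−p*)·34.2400)/1.09=86.6928; Δ=(102.2700−34.2400)/(56.8418−39.2360)=3.8641; B=V−Δ·S=-107.6786
Node (3,1) S=72.8742: V=(p*·43.9200+(1−p*)·102.2700)/1.09=46.4115; Δ=(43.9200−102.2700)/(82.3478−56.8418)=-2.2877; B=V−Δ·S=213.1258
Node (3,2) S=105.5741: V=(p*·110.6100+(1−p*)·43.9200)/1.09=94.4847; Δ=(110.6100−43.9200)/(119.2987−82.3478)=1.8048; B=V−Δ·S=-96.0582
Node (3,3) S=152.9471: V=(p*·162.3400+(1−p*)·110.6100)/1.09=143.5119; Δ=(162.3400−110.6100)/(172.8302−119.2987)=0.9663; B=V−Δ·S=-4.2881
Node (2,0) S=64.4904: V=(p*·46.4115+(1−p*)·86.6928)/1.09=46.8028; Δ=(46.4115−86.6928)/(72.8742−50.3025)=-1.7846; B=V−Δ·S=161.8922
Node (2,1) S=93.4284: V=(p*·94.4847+(1−p*)·46.4115)/1.09=81.6427; Δ=(94.4847−46.4115)/(105.5741−72.8742)=1.4701; B=V−Δ·S=-55.7091
Node (2,2) S=135.3514: V=(p*·143.5119+(1−p*)·94.4847)/1.09=126.5218; Δ=(143.5119−94.4847)/(152.9471−105.5741)=1.0349; B=V−Δ·S=-13.5560
Node (1,0) S=82.6800: V=(p*·81.6427+(1−p*)·46.8028)/1.09=71.2487; Δ=(81.6427−46.8028)/(93.4284−64.4904)=1.2039; B=V−Δ·S=-28.2939
Node (1,1) S=119.7800: V=(p*·126.5218+(1−p*)·81.6427)/1.09=111.3695; Δ=(126.5218−81.6427)/(135.3514−93.4284)=1.0705; B=V−Δ·S=-16.8565
Node (0,0) S=106.0000: V=(p*·111.3695+(1−p*)·71.2487)/1.09=97.9672; Δ=(111.3695−71.2487)/(119.7800−82.6800)=1.0814; B=V−Δ·S=-16.6638
Self-financing check: at every node Δ·S+B equals the discounted successor values.

(0,0): Delta=1.0814 Bond=-16.6638
(1,0): Delta=1.2039 Bond=-28.2939
(1,1): Delta=1.0705 Bond=-16.8565
(2,0): Delta=-1.7846 Bond=161.8922
(2,1): Delta=1.4701 Bond=-55.7091
(2,2): Delta=1.0349 Bond=-13.5560
(3,0): Delta=3.8641 Bond=-107.6786
(3,1): Delta=-2.2877 Bond=213.1258
(3,2): Delta=1.8048 Bond=-96.0582
(3,3): Delta=0.9663 Bond=-4.2881
V0=97.9672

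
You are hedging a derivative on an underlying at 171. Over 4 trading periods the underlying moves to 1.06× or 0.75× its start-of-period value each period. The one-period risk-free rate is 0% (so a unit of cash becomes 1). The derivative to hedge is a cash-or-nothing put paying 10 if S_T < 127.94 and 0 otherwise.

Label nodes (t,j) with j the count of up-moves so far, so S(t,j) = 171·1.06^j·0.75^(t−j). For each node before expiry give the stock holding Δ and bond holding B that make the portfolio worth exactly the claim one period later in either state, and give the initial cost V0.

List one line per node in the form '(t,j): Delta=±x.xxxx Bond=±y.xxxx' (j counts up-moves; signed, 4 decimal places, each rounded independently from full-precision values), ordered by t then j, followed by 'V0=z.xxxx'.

(0,0): Delta=-0.0712 Bond=13.8914
(1,0): Delta=-0.1636 Bond=25.7346
(1,1): Delta=-0.0556 Bond=11.0490
(2,0): Delta=0.0000 Bond=10.0000
(2,1): Delta=-0.1914 Bond=29.5109
(2,2): Delta=-0.0325 Bond=6.6181
(3,0): Delta=0.0000 Bond=10.0000
(3,1): Delta=0.0000 Bond=10.0000
(3,2): Delta=-0.2239 Bond=34.1935
(3,3): Delta=0.0000 Bond=0.0000
V0=1.7097

The replicating-portfolio and risk-neutral prices coincide; use p* = (1−0.75)/(1.06−0.75) = 0.8065 for the latter.
Terminal values V(4,·): V(4,0)=10.0000, V(4,1)=10.0000, V(4,2)=10.0000, V(4,3)=0.0000, V(4,4)=0.0000
  t=3,j=0: stock 72.1406 → up 76.4691 (V=10.0000), down 54.1055 (V=10.0000). Price 10.0000; hedge Δ=0.0000, bond B=10.0000.
  t=3,j=1: stock 101.9588 → up 108.0763 (V=10.0000), down 76.4691 (V=10.0000). Price 10.0000; hedge Δ=0.0000, bond B=10.0000.
  t=3,j=2: stock 144.1017 → up 152.7478 (V=0.0000), down 108.0763 (V=10.0000). Price 1.9355; hedge Δ=-0.2239, bond B=34.1935.
  t=3,j=3: stock 203.6637 → up 215.8836 (V=0.0000), down 152.7478 (V=0.0000). Price 0.0000; hedge Δ=0.0000, bond B=0.0000.
  t=2,j=0: stock 96.1875 → up 101.9588 (V=10.0000), down 72.1406 (V=10.0000). Price 10.0000; hedge Δ=0.0000, bond B=10.0000.
  t=2,j=1: stock 135.9450 → up 144.1017 (V=1.9355), down 101.9588 (V=10.0000). Price 3.4964; hedge Δ=-0.1914, bond B=29.5109.
  t=2,j=2: stock 192.1356 → up 203.6637 (V=0.0000), down 144.1017 (V=1.9355). Price 0.3746; hedge Δ=-0.0325, bond B=6.6181.
  t=1,j=0: stock 128.2500 → up 135.9450 (V=3.4964), down 96.1875 (V=10.0000). Price 4.7551; hedge Δ=-0.1636, bond B=25.7346.
  t=1,j=1: stock 181.2600 → up 192.1356 (V=0.3746), down 135.9450 (V=3.4964). Price 0.9788; hedge Δ=-0.0556, bond B=11.0490.
  t=0,j=0: stock 171.0000 → up 181.2600 (V=0.9788), down 128.2500 (V=4.7551). Price 1.7097; hedge Δ=-0.0712, bond B=13.8914.
Self-financing check: at every node Δ·S+B equals the discounted successor values.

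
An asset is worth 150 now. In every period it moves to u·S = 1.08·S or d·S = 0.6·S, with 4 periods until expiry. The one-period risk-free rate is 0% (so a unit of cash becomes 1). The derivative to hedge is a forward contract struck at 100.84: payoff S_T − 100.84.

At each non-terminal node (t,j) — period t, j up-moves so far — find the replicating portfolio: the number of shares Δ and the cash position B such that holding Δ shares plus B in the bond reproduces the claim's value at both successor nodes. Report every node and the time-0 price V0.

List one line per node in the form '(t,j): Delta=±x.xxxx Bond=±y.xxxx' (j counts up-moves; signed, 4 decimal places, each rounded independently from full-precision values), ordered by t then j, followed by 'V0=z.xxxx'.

Risk-neutral probability p* = (R−d)/(u−d) = (1−0.6)/(1.08−0.6) = 0.8333.
At expiry t=4: V(4,0)=-81.4000, V(4,1)=-65.8480, V(4,2)=-37.8544, V(4,3)=12.5341, V(4,4)=103.2333
(3,0): S=32.4000. Δ = (V_up−V_dn)/(S_up−S_dn) = (-65.8480−-81.4000)/(34.9920−19.4400) = 1.0000. V = [p*·-65.8480 + (1−p*)·-81.4000]/1 = -68.4400. B = V − Δ·S = -100.8400.
(3,1): S=58.3200. Δ = (V_up−V_dn)/(S_up−S_dn) = (-37.8544−-65.8480)/(62.9856−34.9920) = 1.0000. V = [p*·-37.8544 + (1−p*)·-65.8480]/1 = -42.5200. B = V − Δ·S = -100.8400.
(3,2): S=104.9760. Δ = (V_up−V_dn)/(S_up−S_dn) = (12.5341−-37.8544)/(113.3741−62.9856) = 1.0000. V = [p*·12.5341 + (1−p*)·-37.8544]/1 = 4.1360. B = V − Δ·S = -100.8400.
(3,3): S=188.9568. Δ = (V_up−V_dn)/(S_up−S_dn) = (103.2333−12.5341)/(204.0733−113.3741) = 1.0000. V = [p*·103.2333 + (1−p*)·12.5341]/1 = 88.1168. B = V − Δ·S = -100.8400.
(2,0): S=54.0000. Δ = (V_up−V_dn)/(S_up−S_dn) = (-42.5200−-68.4400)/(58.3200−32.4000) = 1.0000. V = [p*·-42.5200 + (1−p*)·-68.4400]/1 = -46.8400. B = V − Δ·S = -100.8400.
(2,1): S=97.2000. Δ = (V_up−V_dn)/(S_up−S_dn) = (4.1360−-42.5200)/(104.9760−58.3200) = 1.0000. V = [p*·4.1360 + (1−p*)·-42.5200]/1 = -3.6400. B = V − Δ·S = -100.8400.
(2,2): S=174.9600. Δ = (V_up−V_dn)/(S_up−S_dn) = (88.1168−4.1360)/(188.9568−104.9760) = 1.0000. V = [p*·88.1168 + (1−p*)·4.1360]/1 = 74.1200. B = V − Δ·S = -100.8400.
(1,0): S=90.0000. Δ = (V_up−V_dn)/(S_up−S_dn) = (-3.6400−-46.8400)/(97.2000−54.0000) = 1.0000. V = [p*·-3.6400 + (1−p*)·-46.8400]/1 = -10.8400. B = V − Δ·S = -100.8400.
(1,1): S=162.0000. Δ = (V_up−V_dn)/(S_up−S_dn) = (74.1200−-3.6400)/(174.9600−97.2000) = 1.0000. V = [p*·74.1200 + (1−p*)·-3.6400]/1 = 61.1600. B = V − Δ·S = -100.8400.
(0,0): S=150.0000. Δ = (V_up−V_dn)/(S_up−S_dn) = (61.1600−-10.8400)/(162.0000−90.0000) = 1.0000. V = [p*·61.1600 + (1−p*)·-10.8400]/1 = 49.1600. B = V − Δ·S = -100.8400.
Self-financing check: at every node Δ·S+B equals the discounted successor values.

(0,0): Delta=1.0000 Bond=-100.8400
(1,0): Delta=1.0000 Bond=-100.8400
(1,1): Delta=1.0000 Bond=-100.8400
(2,0): Delta=1.0000 Bond=-100.8400
(2,1): Delta=1.0000 Bond=-100.8400
(2,2): Delta=1.0000 Bond=-100.8400
(3,0): Delta=1.0000 Bond=-100.8400
(3,1): Delta=1.0000 Bond=-100.8400
(3,2): Delta=1.0000 Bond=-100.8400
(3,3): Delta=1.0000 Bond=-100.8400
V0=49.1600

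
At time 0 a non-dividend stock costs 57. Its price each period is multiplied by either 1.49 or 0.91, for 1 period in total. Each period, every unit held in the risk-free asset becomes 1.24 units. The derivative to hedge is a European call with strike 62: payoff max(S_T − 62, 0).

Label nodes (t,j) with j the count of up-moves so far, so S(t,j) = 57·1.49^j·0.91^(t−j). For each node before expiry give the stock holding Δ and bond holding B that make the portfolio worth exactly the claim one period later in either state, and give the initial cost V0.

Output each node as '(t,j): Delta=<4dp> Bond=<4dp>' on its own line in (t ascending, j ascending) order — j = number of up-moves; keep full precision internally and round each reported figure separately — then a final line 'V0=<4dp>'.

(0,0): Delta=0.6936 Bond=-29.0132
V0=10.5213

The replicating-portfolio and risk-neutral prices coincide; use p* = (1.24−0.91)/(1.49−0.91) = 0.5690 for the latter.
Terminal payoffs: V(1,0)=0.0000, V(1,1)=22.9300
(0,0): S=57.0000. Δ = (V_up−V_dn)/(S_up−S_dn) = (22.9300−0.0000)/(84.9300−51.8700) = 0.6936. V = [p*·22.9300 + (1−p*)·0.0000]/1.24 = 10.5213. B = V − Δ·S = -29.0132.
Self-financing check: at every node Δ·S+B equals the discounted successor values.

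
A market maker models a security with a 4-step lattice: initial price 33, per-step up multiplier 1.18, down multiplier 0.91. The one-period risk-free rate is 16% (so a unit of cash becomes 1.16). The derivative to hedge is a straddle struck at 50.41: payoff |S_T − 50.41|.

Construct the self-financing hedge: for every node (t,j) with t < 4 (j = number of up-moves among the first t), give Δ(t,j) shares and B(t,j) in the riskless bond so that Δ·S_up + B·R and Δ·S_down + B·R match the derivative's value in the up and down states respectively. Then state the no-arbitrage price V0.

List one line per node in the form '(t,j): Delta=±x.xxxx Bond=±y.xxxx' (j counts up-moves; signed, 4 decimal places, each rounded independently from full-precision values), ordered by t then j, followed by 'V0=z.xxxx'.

Under the risk-neutral measure, an up-move has probability p* = (R−d)/(u−d) = 0.9259 and values discount at R = 1.16.
Terminal values V(4,·): V(4,0)=27.7803, V(4,1)=21.0659, V(4,2)=12.3595, V(4,3)=1.0697, V(4,4)=13.5697
  t=3,j=0: stock 24.8678 → up 29.3441 (V=21.0659), down 22.6297 (V=27.7803). Price 18.5891; hedge Δ=-1.0000, bond B=43.4569.
  t=3,j=1: stock 32.2462 → up 38.0505 (V=12.3595), down 29.3441 (V=21.0659). Price 11.2107; hedge Δ=-1.0000, bond B=43.4569.
  t=3,j=2: stock 41.8138 → up 49.3403 (V=1.0697), down 38.0505 (V=12.3595). Price 1.6431; hedge Δ=-1.0000, bond B=43.4569.
  t=3,j=3: stock 54.2201 → up 63.9797 (V=13.5697), down 49.3403 (V=1.0697). Price 10.8998; hedge Δ=0.8539, bond B=-35.3962.
  t=2,j=0: stock 27.3273 → up 32.2462 (V=11.2107), down 24.8678 (V=18.5891). Price 10.1355; hedge Δ=-1.0000, bond B=37.4628.
  t=2,j=1: stock 35.4354 → up 41.8138 (V=1.6431), down 32.2462 (V=11.2107). Price 2.0274; hedge Δ=-1.0000, bond B=37.4628.
  t=2,j=2: stock 45.9492 → up 54.2201 (V=10.8998), down 41.8138 (V=1.6431). Price 8.8053; hedge Δ=0.7461, bond B=-25.4787.
  t=1,j=0: stock 30.0300 → up 35.4354 (V=2.0274), down 27.3273 (V=10.1355). Price 2.2656; hedge Δ=-1.0000, bond B=32.2956.
  t=1,j=1: stock 38.9400 → up 45.9492 (V=8.8053), down 35.4354 (V=2.0274). Price 7.1579; hedge Δ=0.6447, bond B=-17.9451.
  t=0,j=0: stock 33.0000 → up 38.9400 (V=7.1579), down 30.0300 (V=2.2656). Price 5.8582; hedge Δ=0.5491, bond B=-12.2617.
Check: Δ(0,0)·S0 + B(0,0) = 5.8582 = V0.

(0,0): Delta=0.5491 Bond=-12.2617
(1,0): Delta=-1.0000 Bond=32.2956
(1,1): Delta=0.6447 Bond=-17.9451
(2,0): Delta=-1.0000 Bond=37.4628
(2,1): Delta=-1.0000 Bond=37.4628
(2,2): Delta=0.7461 Bond=-25.4787
(3,0): Delta=-1.0000 Bond=43.4569
(3,1): Delta=-1.0000 Bond=43.4569
(3,2): Delta=-1.0000 Bond=43.4569
(3,3): Delta=0.8539 Bond=-35.3962
V0=5.8582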